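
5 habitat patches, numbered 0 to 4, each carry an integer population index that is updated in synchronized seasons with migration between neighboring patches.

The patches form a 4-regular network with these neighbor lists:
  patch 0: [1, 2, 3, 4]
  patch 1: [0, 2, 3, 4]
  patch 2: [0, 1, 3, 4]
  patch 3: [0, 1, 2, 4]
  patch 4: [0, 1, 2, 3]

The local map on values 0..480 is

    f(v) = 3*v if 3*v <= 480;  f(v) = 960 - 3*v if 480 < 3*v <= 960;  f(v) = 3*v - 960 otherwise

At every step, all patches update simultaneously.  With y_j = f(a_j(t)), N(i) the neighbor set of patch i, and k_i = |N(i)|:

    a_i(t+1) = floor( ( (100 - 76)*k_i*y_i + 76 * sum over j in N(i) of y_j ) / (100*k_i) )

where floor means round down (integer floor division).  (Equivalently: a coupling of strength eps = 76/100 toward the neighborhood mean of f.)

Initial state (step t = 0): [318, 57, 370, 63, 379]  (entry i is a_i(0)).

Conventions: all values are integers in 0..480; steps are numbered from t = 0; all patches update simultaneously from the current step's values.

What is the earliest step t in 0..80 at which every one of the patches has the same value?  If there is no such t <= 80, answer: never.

Answer: 4
Key observation: Synchronization is absorbing here: once all patches are equal they stay equal, and step 4 is the first all-equal step.

Derivation:
t=0: [318, 57, 370, 63, 379]  (not all equal)
t=1: [131, 140, 139, 141, 140]  (not all equal)
t=2: [413, 414, 414, 415, 414]  (not all equal)
t=3: [281, 282, 282, 282, 282]  (not all equal)
t=4: [114, 114, 114, 114, 114]  (all equal)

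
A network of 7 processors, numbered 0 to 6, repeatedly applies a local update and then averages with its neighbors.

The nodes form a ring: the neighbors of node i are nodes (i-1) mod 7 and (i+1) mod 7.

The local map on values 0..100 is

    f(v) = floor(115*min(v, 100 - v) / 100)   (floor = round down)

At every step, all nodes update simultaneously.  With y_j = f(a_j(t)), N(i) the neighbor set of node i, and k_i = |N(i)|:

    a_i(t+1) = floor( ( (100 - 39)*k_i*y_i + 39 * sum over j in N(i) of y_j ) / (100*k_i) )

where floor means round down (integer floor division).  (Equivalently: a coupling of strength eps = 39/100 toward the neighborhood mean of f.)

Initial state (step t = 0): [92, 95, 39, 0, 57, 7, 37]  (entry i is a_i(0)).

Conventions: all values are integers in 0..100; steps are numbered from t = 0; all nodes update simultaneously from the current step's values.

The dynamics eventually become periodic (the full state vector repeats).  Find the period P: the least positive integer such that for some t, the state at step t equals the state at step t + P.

Simulating step by step:
t=0: [92, 95, 39, 0, 57, 7, 37]
t=1: [14, 13, 27, 18, 31, 22, 28]
t=2: [18, 17, 25, 25, 30, 28, 27]
t=3: [21, 20, 26, 29, 32, 32, 29]
t=4: [25, 24, 28, 32, 35, 35, 31]
t=5: [29, 28, 31, 36, 39, 39, 34]
t=6: [33, 32, 35, 40, 43, 43, 38]
t=7: [37, 36, 40, 45, 48, 47, 43]
t=8: [43, 42, 46, 50, 54, 53, 48]
t=9: [49, 48, 52, 55, 53, 53, 53]
t=10: [55, 55, 54, 52, 53, 54, 54]
t=11: [51, 51, 52, 54, 53, 52, 51]
t=12: [56, 55, 54, 52, 53, 55, 55]
t=13: [50, 51, 52, 54, 53, 51, 50]
t=14: [56, 56, 54, 52, 54, 55, 56]
t=15: [50, 50, 52, 53, 52, 51, 50]
t=16: [57, 56, 55, 54, 55, 56, 56]
t=17: [49, 50, 51, 51, 51, 50, 49]
t=18: [56, 56, 56, 56, 56, 56, 56]
t=19: [50, 50, 50, 50, 50, 50, 50]
t=20: [57, 57, 57, 57, 57, 57, 57]
t=21: [49, 49, 49, 49, 49, 49, 49]
t=22: [56, 56, 56, 56, 56, 56, 56]

Answer: 4
Key observation: The state at step 18, [56, 56, 56, 56, 56, 56, 56], reappears at step 22 — and no state repeats earlier — so the cycle the system enters has period 4.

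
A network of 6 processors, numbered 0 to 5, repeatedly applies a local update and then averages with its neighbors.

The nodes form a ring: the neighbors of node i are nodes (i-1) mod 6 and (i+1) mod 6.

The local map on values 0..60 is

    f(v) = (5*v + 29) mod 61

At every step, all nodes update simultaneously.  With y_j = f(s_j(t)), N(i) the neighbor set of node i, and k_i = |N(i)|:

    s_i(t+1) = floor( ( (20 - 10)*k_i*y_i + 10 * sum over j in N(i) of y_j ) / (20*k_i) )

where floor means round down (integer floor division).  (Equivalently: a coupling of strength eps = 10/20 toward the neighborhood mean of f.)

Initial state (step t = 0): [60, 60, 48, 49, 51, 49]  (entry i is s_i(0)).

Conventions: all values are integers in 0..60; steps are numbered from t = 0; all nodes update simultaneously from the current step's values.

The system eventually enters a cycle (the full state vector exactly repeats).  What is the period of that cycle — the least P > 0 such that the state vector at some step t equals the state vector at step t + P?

Answer: 19
Key observation: The state at step 48, [34, 30, 26, 30, 34, 34], reappears at step 67 — and no state repeats earlier — so the cycle the system enters has period 19.

Derivation:
t=0: [60, 60, 48, 49, 51, 49]
t=1: [25, 24, 26, 31, 35, 31]
t=2: [23, 30, 25, 15, 11, 13]
t=3: [33, 42, 41, 35, 30, 27]
t=4: [30, 43, 44, 37, 44, 38]
t=5: [37, 15, 10, 18, 19, 33]
t=6: [29, 33, 34, 34, 18, 13]
t=7: [37, 22, 14, 26, 41, 44]
t=8: [21, 25, 32, 40, 36, 23]
t=9: [19, 20, 22, 31, 30, 20]
t=10: [4, 8, 10, 19, 30, 18]
t=11: [41, 20, 11, 19, 43, 55]
t=12: [42, 22, 13, 6, 15, 42]
t=13: [46, 30, 35, 48, 50, 52]
t=14: [33, 37, 31, 26, 35, 35]
t=15: [18, 18, 17, 24, 25, 18]
t=16: [58, 56, 47, 34, 37, 51]
t=17: [18, 10, 15, 20, 29, 31]
t=18: [33, 34, 27, 27, 28, 28]
t=19: [21, 21, 35, 43, 45, 38]
t=20: [18, 14, 13, 7, 14, 23]
t=21: [44, 41, 26, 19, 25, 35]
t=22: [20, 36, 31, 18, 21, 19]
t=23: [10, 15, 21, 32, 21, 5]
t=24: [33, 29, 18, 9, 21, 34]
t=25: [22, 43, 45, 24, 13, 13]
t=26: [16, 6, 11, 24, 31, 29]
t=27: [51, 47, 33, 19, 20, 38]
t=28: [34, 22, 11, 5, 13, 29]
t=29: [25, 18, 29, 41, 43, 38]
t=30: [39, 50, 53, 38, 21, 26]
t=31: [38, 40, 42, 33, 24, 31]
t=32: [29, 46, 42, 26, 16, 16]
t=33: [41, 34, 41, 44, 45, 49]
t=34: [37, 33, 30, 17, 13, 30]
t=35: [32, 27, 44, 49, 44, 44]
t=36: [14, 23, 20, 17, 11, 5]
t=37: [38, 22, 22, 34, 38, 42]
t=38: [36, 21, 16, 21, 36, 46]
t=39: [19, 24, 30, 24, 19, 20]
t=40: [9, 28, 42, 28, 9, 4]
t=41: [30, 40, 51, 40, 30, 31]
t=42: [40, 47, 43, 47, 40, 29]
t=43: [41, 21, 10, 21, 41, 49]
t=44: [36, 23, 15, 23, 36, 40]
t=45: [30, 28, 32, 28, 30, 36]
t=46: [46, 39, 26, 39, 46, 41]
t=47: [30, 33, 39, 33, 30, 33]
t=48: [34, 30, 26, 30, 34, 34]
t=49: [26, 41, 47, 41, 26, 16]
t=50: [43, 39, 35, 39, 43, 42]
t=51: [24, 25, 31, 25, 24, 28]
t=52: [33, 23, 16, 23, 33, 37]
t=53: [18, 25, 35, 25, 18, 21]
t=54: [40, 35, 26, 35, 40, 35]
t=55: [33, 31, 29, 31, 33, 33]
t=56: [8, 16, 26, 16, 8, 11]
t=57: [21, 35, 42, 35, 21, 15]
t=58: [22, 27, 38, 27, 22, 27]
t=59: [29, 34, 39, 34, 29, 29]
t=60: [43, 31, 28, 31, 43, 52]
t=61: [11, 12, 24, 12, 11, 22]
t=62: [22, 26, 27, 26, 22, 20]
t=63: [19, 33, 39, 33, 19, 12]
t=64: [10, 16, 26, 16, 10, 15]
t=65: [31, 37, 42, 37, 31, 30]
t=66: [22, 29, 43, 29, 22, 29]
t=67: [34, 30, 26, 30, 34, 34]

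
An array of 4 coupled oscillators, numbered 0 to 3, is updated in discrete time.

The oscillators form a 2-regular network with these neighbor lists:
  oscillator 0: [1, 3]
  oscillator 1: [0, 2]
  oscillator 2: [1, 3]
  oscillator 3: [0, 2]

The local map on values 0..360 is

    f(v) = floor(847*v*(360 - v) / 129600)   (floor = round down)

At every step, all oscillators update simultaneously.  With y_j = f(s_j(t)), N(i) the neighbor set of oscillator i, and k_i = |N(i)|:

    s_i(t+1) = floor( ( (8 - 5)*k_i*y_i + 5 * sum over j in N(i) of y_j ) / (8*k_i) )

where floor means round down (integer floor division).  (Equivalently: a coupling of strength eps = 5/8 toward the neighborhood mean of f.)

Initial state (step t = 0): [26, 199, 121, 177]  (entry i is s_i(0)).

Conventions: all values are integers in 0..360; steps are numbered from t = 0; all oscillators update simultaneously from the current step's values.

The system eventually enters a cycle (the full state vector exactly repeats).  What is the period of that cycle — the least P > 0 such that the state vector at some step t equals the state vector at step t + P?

Simulating step by step:
t=0: [26, 199, 121, 177]
t=1: [152, 154, 201, 155]
t=2: [206, 207, 207, 207]
t=3: [206, 206, 206, 206]
t=4: [207, 207, 207, 207]
t=5: [206, 206, 206, 206]

Answer: 2
Key observation: The state at step 3, [206, 206, 206, 206], reappears at step 5 — and no state repeats earlier — so the cycle the system enters has period 2.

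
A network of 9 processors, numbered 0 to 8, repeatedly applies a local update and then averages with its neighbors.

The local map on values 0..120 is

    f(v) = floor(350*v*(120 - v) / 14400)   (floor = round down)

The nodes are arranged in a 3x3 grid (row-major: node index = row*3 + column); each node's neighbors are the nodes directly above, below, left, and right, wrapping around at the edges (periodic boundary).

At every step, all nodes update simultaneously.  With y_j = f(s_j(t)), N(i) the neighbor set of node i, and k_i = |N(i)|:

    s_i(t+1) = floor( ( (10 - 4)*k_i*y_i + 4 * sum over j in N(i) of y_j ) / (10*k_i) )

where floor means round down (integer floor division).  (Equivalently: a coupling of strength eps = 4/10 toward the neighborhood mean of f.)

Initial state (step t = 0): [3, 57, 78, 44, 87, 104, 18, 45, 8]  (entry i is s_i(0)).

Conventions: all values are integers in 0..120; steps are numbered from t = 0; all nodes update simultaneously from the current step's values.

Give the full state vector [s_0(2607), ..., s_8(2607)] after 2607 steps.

Answer: [76, 76, 76, 76, 76, 76, 76, 76, 76]
Key observation: The state at step 7, [76, 76, 76, 76, 76, 76, 76, 76, 76], reappears at step 9: the system is in a cycle of period 2 from step 7 on.  Therefore the state at step 2607 equals the state at step 7 + ((2607 - 7) mod 2) = 7, which is [76, 76, 76, 76, 76, 76, 76, 76, 76].

Derivation:
t=0: [3, 57, 78, 44, 87, 104, 18, 45, 8]
t=1: [33, 76, 63, 64, 70, 49, 45, 71, 37]
t=2: [75, 81, 83, 84, 84, 83, 80, 82, 78]
t=3: [79, 76, 75, 74, 73, 74, 77, 75, 77]
t=4: [79, 81, 81, 81, 82, 81, 80, 81, 80]
t=5: [77, 76, 76, 76, 75, 76, 76, 76, 76]
t=6: [80, 81, 80, 81, 81, 81, 80, 81, 81]
t=7: [76, 76, 76, 76, 76, 76, 76, 76, 76]
t=8: [81, 81, 81, 81, 81, 81, 81, 81, 81]
t=9: [76, 76, 76, 76, 76, 76, 76, 76, 76]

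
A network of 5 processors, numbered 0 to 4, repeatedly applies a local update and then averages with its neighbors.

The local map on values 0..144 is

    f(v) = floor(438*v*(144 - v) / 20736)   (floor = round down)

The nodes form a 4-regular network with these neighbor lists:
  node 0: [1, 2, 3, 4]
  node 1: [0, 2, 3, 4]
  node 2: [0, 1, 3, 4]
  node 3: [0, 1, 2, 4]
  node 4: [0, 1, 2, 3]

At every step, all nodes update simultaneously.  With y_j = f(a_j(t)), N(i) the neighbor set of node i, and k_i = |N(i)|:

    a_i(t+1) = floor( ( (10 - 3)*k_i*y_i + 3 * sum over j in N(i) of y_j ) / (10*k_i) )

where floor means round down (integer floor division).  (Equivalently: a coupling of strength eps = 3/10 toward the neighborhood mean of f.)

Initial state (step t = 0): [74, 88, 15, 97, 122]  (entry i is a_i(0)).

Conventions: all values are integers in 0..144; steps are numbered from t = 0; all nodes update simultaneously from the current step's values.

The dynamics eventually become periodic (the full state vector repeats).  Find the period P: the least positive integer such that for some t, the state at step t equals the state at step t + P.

Answer: 2
Key observation: The state at step 7, [91, 91, 91, 91, 91], reappears at step 9 — and no state repeats earlier — so the cycle the system enters has period 2.

Derivation:
t=0: [74, 88, 15, 97, 122]
t=1: [98, 95, 55, 90, 65]
t=2: [97, 99, 102, 101, 105]
t=3: [94, 93, 90, 91, 88]
t=4: [99, 100, 101, 101, 102]
t=5: [93, 91, 91, 91, 90]
t=6: [100, 101, 101, 101, 101]
t=7: [91, 91, 91, 91, 91]
t=8: [101, 101, 101, 101, 101]
t=9: [91, 91, 91, 91, 91]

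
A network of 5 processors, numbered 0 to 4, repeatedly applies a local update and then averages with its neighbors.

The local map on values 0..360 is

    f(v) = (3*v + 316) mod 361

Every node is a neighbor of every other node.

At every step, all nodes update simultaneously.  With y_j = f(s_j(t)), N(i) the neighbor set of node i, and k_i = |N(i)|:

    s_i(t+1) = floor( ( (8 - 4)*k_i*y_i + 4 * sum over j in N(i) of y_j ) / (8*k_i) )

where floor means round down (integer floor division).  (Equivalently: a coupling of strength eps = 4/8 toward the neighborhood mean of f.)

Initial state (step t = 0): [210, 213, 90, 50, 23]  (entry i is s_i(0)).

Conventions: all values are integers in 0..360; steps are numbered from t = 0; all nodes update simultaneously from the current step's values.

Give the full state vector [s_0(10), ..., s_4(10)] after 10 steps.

Simulating step by step:
t=0: [210, 213, 90, 50, 23]
t=1: [185, 188, 185, 140, 110]
t=2: [150, 153, 150, 99, 201]
t=3: [90, 93, 90, 168, 147]
t=4: [186, 189, 186, 138, 115]
t=5: [153, 157, 153, 99, 209]
t=6: [100, 104, 100, 175, 163]
t=7: [218, 222, 218, 167, 153]
t=8: [206, 210, 206, 148, 132]
t=9: [209, 213, 209, 143, 261]
t=10: [172, 176, 172, 97, 95]

Answer: [172, 176, 172, 97, 95]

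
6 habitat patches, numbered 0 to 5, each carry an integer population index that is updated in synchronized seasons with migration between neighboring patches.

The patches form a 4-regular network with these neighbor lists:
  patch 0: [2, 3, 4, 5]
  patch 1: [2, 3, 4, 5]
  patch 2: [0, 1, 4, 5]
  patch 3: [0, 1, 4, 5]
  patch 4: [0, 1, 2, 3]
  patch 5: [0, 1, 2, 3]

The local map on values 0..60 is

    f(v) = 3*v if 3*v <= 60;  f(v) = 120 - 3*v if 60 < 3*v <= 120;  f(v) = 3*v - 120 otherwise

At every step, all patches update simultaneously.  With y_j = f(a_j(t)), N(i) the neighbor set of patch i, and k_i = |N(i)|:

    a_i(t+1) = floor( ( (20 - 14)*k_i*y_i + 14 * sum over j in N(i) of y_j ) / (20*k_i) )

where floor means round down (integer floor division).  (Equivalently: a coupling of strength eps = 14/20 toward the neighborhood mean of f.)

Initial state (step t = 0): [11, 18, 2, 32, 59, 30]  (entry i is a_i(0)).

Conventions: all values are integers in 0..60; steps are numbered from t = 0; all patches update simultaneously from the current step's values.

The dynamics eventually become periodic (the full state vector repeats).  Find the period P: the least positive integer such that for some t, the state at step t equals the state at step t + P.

Answer: 14
Key observation: The state at step 14, [10, 10, 10, 9, 9, 10], reappears at step 28 — and no state repeats earlier — so the cycle the system enters has period 14.

Derivation:
t=0: [11, 18, 2, 32, 59, 30]
t=1: [30, 36, 32, 37, 37, 29]
t=2: [22, 16, 21, 17, 15, 23]
t=3: [51, 50, 51, 49, 50, 52]
t=4: [31, 31, 32, 30, 30, 32]
t=5: [27, 27, 26, 27, 27, 26]
t=6: [40, 40, 40, 39, 39, 40]
t=7: [1, 1, 0, 1, 1, 0]
t=8: [1, 1, 1, 2, 2, 1]
t=9: [4, 4, 3, 4, 4, 3]
t=10: [10, 10, 10, 11, 11, 10]
t=11: [31, 31, 30, 31, 31, 30]
t=12: [28, 28, 28, 27, 27, 28]
t=13: [37, 37, 36, 37, 37, 36]
t=14: [10, 10, 10, 9, 9, 10]
t=15: [28, 28, 29, 28, 28, 29]
t=16: [34, 34, 34, 35, 35, 34]
t=17: [16, 16, 17, 16, 16, 17]
t=18: [49, 49, 49, 48, 48, 49]
t=19: [25, 25, 26, 25, 25, 26]
t=20: [43, 43, 43, 44, 44, 43]
t=21: [10, 10, 9, 10, 10, 9]
t=22: [28, 28, 28, 29, 29, 28]
t=23: [34, 34, 35, 34, 34, 35]
t=24: [16, 16, 16, 17, 17, 16]
t=25: [49, 49, 48, 49, 49, 48]
t=26: [25, 25, 25, 26, 26, 25]
t=27: [43, 43, 44, 43, 43, 44]
t=28: [10, 10, 10, 9, 9, 10]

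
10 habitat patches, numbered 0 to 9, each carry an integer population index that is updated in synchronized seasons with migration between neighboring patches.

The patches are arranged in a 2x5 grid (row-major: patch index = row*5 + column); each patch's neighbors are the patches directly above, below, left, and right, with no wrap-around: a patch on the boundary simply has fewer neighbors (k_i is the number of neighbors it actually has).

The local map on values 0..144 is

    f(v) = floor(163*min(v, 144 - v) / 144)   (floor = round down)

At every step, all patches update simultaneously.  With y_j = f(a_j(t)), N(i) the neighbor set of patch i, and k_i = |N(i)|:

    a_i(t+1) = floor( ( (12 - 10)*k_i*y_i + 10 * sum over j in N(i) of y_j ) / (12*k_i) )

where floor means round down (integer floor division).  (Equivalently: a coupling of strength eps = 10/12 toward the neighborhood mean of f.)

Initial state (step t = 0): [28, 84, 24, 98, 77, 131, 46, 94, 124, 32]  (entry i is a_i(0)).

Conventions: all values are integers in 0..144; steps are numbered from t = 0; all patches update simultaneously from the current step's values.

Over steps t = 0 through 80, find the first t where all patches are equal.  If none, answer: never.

Simulating step by step:
t=0: [28, 84, 24, 98, 77, 131, 46, 94, 124, 32]  (not all equal)
t=1: [38, 41, 53, 43, 49, 36, 46, 37, 43, 46]  (not all equal)
t=2: [43, 50, 47, 53, 50, 46, 43, 51, 47, 51]  (not all equal)
t=3: [53, 50, 56, 54, 57, 48, 53, 52, 56, 54]  (not all equal)
t=4: [55, 59, 59, 62, 61, 58, 56, 61, 60, 63]  (not all equal)
t=5: [64, 64, 67, 67, 70, 62, 66, 65, 69, 68]  (not all equal)
t=6: [71, 73, 73, 76, 76, 72, 72, 75, 75, 78]  (not all equal)
t=7: [80, 80, 78, 77, 75, 80, 79, 79, 76, 76]  (not all equal)
t=8: [72, 72, 73, 75, 75, 72, 72, 74, 74, 76]  (not all equal)
t=9: [81, 80, 79, 78, 77, 81, 80, 79, 77, 78]  (not all equal)
t=10: [71, 72, 73, 74, 74, 71, 72, 73, 73, 74]  (not all equal)
t=11: [80, 80, 80, 79, 79, 80, 80, 80, 79, 79]  (not all equal)
t=12: [72, 72, 72, 72, 73, 72, 72, 72, 72, 73]  (not all equal)
t=13: [81, 81, 81, 80, 80, 81, 81, 81, 80, 80]  (not all equal)
t=14: [71, 71, 71, 71, 72, 71, 71, 71, 71, 72]  (not all equal)
t=15: [80, 80, 80, 80, 80, 80, 80, 80, 80, 80]  (all equal)

Answer: 15
Key observation: Synchronization is absorbing here: once all patches are equal they stay equal, and step 15 is the first all-equal step.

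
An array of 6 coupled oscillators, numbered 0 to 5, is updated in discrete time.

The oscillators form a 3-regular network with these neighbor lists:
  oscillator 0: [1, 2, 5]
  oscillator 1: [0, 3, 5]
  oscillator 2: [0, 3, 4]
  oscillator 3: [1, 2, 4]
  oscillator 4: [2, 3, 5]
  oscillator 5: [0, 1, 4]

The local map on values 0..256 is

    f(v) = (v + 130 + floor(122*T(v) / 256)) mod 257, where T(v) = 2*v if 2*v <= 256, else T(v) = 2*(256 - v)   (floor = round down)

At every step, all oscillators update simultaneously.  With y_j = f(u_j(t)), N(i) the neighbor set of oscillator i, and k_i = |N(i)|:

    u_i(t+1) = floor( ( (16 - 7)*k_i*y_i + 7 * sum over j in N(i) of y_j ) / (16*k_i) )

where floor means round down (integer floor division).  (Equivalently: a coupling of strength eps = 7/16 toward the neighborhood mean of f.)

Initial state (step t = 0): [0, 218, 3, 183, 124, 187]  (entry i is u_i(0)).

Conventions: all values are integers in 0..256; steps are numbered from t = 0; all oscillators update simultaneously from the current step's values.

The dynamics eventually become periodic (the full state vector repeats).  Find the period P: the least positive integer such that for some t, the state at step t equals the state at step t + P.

Simulating step by step:
t=0: [0, 218, 3, 183, 124, 187]
t=1: [129, 126, 129, 125, 120, 124]
t=2: [121, 118, 119, 116, 111, 115]
t=3: [105, 102, 102, 99, 93, 98]
t=4: [74, 70, 69, 66, 59, 65]
t=5: [49, 45, 42, 38, 176, 183]
t=6: [207, 202, 200, 195, 149, 153]
t=7: [125, 125, 125, 125, 124, 124]
t=8: [116, 116, 116, 116, 115, 115]
t=9: [98, 98, 98, 98, 97, 97]
t=10: [63, 63, 63, 63, 62, 62]
t=11: [252, 252, 252, 252, 251, 251]
t=12: [128, 128, 128, 128, 128, 128]
t=13: [123, 123, 123, 123, 123, 123]
t=14: [113, 113, 113, 113, 113, 113]
t=15: [93, 93, 93, 93, 93, 93]
t=16: [54, 54, 54, 54, 54, 54]
t=17: [235, 235, 235, 235, 235, 235]
t=18: [128, 128, 128, 128, 128, 128]

Answer: 6
Key observation: The state at step 12, [128, 128, 128, 128, 128, 128], reappears at step 18 — and no state repeats earlier — so the cycle the system enters has period 6.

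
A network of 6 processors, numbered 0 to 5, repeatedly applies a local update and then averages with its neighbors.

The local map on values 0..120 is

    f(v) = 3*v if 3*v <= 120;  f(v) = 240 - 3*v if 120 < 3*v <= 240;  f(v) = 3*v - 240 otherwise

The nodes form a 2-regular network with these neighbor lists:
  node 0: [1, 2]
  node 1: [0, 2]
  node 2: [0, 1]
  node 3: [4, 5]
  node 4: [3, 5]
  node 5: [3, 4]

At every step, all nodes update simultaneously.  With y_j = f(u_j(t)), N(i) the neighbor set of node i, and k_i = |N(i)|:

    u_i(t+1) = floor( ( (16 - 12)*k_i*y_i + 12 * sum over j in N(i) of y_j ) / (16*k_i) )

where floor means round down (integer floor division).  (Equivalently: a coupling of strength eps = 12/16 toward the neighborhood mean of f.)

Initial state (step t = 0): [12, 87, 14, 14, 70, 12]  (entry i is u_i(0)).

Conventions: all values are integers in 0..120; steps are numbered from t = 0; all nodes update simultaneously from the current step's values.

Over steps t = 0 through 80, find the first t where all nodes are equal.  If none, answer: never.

Simulating step by step:
t=0: [12, 87, 14, 14, 70, 12]  (not all equal)
t=1: [32, 34, 31, 35, 36, 36]  (not all equal)
t=2: [97, 96, 97, 107, 106, 106]  (not all equal)
t=3: [49, 50, 49, 78, 79, 79]  (not all equal)
t=4: [91, 92, 91, 3, 4, 4]  (not all equal)
t=5: [34, 33, 34, 11, 10, 10]  (not all equal)
t=6: [100, 101, 100, 30, 31, 31]  (not all equal)
t=7: [61, 60, 61, 92, 91, 91]  (not all equal)
t=8: [58, 57, 58, 33, 34, 34]  (not all equal)
t=9: [67, 66, 67, 101, 100, 100]  (not all equal)
t=10: [40, 39, 40, 60, 61, 61]  (not all equal)
t=11: [118, 119, 118, 57, 58, 58]  (not all equal)
t=12: [115, 114, 115, 66, 67, 67]  (not all equal)
t=13: [103, 104, 103, 39, 40, 40]  (not all equal)
t=14: [70, 69, 70, 119, 118, 118]  (not all equal)
t=15: [31, 30, 31, 114, 115, 115]  (not all equal)
t=16: [91, 92, 91, 104, 103, 103]  (not all equal)
t=17: [34, 33, 34, 69, 70, 70]  (not all equal)
t=18: [100, 101, 100, 30, 31, 31]  (not all equal)

Answer: never
Key observation: The state at step 6 reappears at step 18 — the system is in a cycle of period 12 from step 6 on.  No step 0..18 is synchronized, and the cycle repeats forever, so no step up to 80 (or ever) has all nodes equal.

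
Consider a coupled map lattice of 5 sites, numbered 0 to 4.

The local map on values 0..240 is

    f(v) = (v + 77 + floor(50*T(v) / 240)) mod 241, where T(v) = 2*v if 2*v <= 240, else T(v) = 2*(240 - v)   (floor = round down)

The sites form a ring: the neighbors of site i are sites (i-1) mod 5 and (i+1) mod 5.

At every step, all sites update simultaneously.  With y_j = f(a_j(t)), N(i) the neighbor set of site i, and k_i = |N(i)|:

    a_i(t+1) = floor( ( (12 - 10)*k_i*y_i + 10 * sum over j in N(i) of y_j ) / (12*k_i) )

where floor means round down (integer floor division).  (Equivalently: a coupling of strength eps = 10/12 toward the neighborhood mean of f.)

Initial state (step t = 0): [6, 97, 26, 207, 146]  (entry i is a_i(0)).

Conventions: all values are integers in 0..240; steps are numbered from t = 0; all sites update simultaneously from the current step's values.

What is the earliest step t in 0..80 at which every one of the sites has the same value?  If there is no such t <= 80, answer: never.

Simulating step by step:
t=0: [6, 97, 26, 207, 146]  (not all equal)
t=1: [112, 118, 131, 65, 62]  (not all equal)
t=2: [108, 103, 73, 101, 195]  (not all equal)
t=3: [151, 207, 214, 132, 195]  (not all equal)
t=4: [47, 44, 38, 47, 23]  (not all equal)
t=5: [127, 136, 139, 123, 137]  (not all equal)
t=6: [14, 13, 12, 14, 9]  (not all equal)
t=7: [92, 95, 95, 92, 94]  (not all equal)
t=8: [209, 209, 209, 209, 207]  (not all equal)
t=9: [56, 57, 57, 56, 56]  (not all equal)
t=10: [156, 156, 156, 156, 156]  (all equal)

Answer: 10
Key observation: Synchronization is absorbing here: once all sites are equal they stay equal, and step 10 is the first all-equal step.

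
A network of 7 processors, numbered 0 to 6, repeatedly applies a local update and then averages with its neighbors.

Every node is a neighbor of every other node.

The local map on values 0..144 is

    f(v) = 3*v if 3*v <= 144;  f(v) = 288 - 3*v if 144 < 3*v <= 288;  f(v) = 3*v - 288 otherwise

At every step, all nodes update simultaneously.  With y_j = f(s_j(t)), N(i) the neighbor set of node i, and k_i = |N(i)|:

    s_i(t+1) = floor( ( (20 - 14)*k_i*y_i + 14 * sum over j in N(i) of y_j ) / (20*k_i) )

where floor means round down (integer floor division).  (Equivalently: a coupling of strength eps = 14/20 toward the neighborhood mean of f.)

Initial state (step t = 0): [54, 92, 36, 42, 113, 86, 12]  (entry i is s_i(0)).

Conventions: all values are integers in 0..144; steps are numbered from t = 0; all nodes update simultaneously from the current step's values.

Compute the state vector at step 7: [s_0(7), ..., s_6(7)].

Answer: [64, 63, 63, 64, 63, 63, 63]

Derivation:
t=0: [54, 92, 36, 42, 113, 86, 12]
t=1: [80, 59, 76, 80, 66, 62, 63]
t=2: [73, 85, 76, 73, 81, 83, 83]
t=3: [53, 47, 52, 53, 49, 48, 48]
t=4: [135, 137, 136, 135, 137, 138, 138]
t=5: [120, 121, 121, 120, 121, 122, 122]
t=6: [74, 75, 75, 74, 75, 75, 75]
t=7: [64, 63, 63, 64, 63, 63, 63]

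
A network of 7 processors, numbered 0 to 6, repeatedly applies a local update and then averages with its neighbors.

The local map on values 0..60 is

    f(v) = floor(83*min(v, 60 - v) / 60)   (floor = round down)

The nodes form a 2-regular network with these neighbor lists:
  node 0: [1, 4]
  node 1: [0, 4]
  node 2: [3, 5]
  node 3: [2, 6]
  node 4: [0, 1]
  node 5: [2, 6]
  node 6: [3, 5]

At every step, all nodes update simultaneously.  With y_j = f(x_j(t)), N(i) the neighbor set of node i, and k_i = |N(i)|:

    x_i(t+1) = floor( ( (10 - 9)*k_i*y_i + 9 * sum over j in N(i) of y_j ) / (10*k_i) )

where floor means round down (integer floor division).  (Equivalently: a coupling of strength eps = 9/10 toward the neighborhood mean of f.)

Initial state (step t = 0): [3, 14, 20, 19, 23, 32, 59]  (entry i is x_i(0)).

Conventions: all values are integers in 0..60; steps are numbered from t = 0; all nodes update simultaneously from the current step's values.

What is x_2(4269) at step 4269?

Simulating step by step:
t=0: [3, 14, 20, 19, 23, 32, 59]
t=1: [22, 17, 31, 15, 13, 16, 28]
t=2: [21, 23, 22, 37, 25, 37, 22]
t=3: [32, 31, 30, 30, 30, 30, 30]
t=4: [40, 39, 41, 41, 39, 41, 41]
t=5: [28, 28, 26, 26, 28, 26, 26]
t=6: [38, 38, 35, 35, 38, 35, 35]
t=7: [30, 30, 34, 34, 30, 34, 34]
t=8: [41, 41, 35, 35, 41, 35, 35]
t=9: [26, 26, 34, 34, 26, 34, 34]
t=10: [35, 35, 35, 35, 35, 35, 35]
t=11: [34, 34, 34, 34, 34, 34, 34]
t=12: [35, 35, 35, 35, 35, 35, 35]

Answer: x_2(4269) = 34
Key observation: The state at step 10, [35, 35, 35, 35, 35, 35, 35], reappears at step 12: the system is in a cycle of period 2 from step 10 on.  Therefore the state at step 4269 equals the state at step 10 + ((4269 - 10) mod 2) = 11, which is [34, 34, 34, 34, 34, 34, 34].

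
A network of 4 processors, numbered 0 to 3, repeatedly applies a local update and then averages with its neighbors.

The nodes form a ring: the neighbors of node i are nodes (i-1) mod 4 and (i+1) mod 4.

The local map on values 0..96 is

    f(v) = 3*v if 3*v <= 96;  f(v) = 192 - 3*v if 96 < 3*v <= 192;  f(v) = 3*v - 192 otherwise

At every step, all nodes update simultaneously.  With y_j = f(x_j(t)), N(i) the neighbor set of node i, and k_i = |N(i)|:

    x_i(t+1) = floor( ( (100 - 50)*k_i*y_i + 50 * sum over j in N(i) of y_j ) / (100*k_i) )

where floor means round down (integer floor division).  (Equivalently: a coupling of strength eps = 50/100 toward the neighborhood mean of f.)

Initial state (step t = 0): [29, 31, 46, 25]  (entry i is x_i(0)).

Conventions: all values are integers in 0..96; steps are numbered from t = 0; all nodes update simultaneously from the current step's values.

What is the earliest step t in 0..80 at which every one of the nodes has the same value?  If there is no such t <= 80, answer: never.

Simulating step by step:
t=0: [29, 31, 46, 25]  (not all equal)
t=1: [85, 81, 69, 72]  (not all equal)
t=2: [50, 45, 26, 31]  (not all equal)
t=3: [58, 58, 76, 76]  (not all equal)
t=4: [22, 22, 31, 31]  (not all equal)
t=5: [72, 72, 86, 86]  (not all equal)
t=6: [34, 34, 55, 55]  (not all equal)
t=7: [74, 74, 42, 42]  (not all equal)
t=8: [39, 39, 57, 57]  (not all equal)
t=9: [61, 61, 34, 34]  (not all equal)
t=10: [29, 29, 69, 69]  (not all equal)
t=11: [69, 69, 33, 33]  (not all equal)
t=12: [34, 34, 73, 73]  (not all equal)
t=13: [74, 74, 42, 42]  (not all equal)

Answer: never
Key observation: The state at step 7 reappears at step 13 — the system is in a cycle of period 6 from step 7 on.  No step 0..13 is synchronized, and the cycle repeats forever, so no step up to 80 (or ever) has all nodes equal.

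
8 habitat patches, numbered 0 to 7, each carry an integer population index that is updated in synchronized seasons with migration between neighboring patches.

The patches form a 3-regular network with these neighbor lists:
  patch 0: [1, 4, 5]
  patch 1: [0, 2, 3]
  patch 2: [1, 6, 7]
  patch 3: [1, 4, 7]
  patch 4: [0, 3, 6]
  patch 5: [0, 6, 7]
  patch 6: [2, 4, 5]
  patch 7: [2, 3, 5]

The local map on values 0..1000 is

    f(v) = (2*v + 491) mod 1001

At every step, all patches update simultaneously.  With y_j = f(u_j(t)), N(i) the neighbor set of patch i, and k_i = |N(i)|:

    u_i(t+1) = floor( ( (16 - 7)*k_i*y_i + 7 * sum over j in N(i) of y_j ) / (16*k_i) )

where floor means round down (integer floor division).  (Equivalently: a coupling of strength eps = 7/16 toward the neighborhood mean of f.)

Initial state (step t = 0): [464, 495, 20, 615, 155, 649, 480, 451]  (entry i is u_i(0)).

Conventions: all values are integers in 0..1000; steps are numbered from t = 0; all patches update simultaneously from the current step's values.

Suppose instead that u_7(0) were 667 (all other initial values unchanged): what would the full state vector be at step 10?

Simulating step by step:
t=0: [464, 495, 20, 615, 155, 649, 480, 667]
t=1: [536, 513, 554, 711, 682, 690, 562, 760]
t=2: [642, 592, 502, 714, 784, 662, 684, 352]
t=3: [660, 697, 529, 651, 403, 724, 681, 433]
t=4: [764, 810, 613, 669, 524, 821, 739, 532]
t=5: [123, 288, 640, 640, 567, 298, 746, 555]
t=6: [527, 369, 673, 621, 713, 386, 768, 574]
t=7: [511, 436, 600, 671, 704, 323, 307, 625]
t=8: [491, 500, 564, 759, 716, 274, 309, 658]
t=9: [476, 435, 552, 327, 604, 223, 290, 550]
t=10: [539, 374, 482, 321, 488, 687, 364, 576]

Answer: [539, 374, 482, 321, 488, 687, 364, 576]
Key observation: This trace re-runs the system from the modified initial state.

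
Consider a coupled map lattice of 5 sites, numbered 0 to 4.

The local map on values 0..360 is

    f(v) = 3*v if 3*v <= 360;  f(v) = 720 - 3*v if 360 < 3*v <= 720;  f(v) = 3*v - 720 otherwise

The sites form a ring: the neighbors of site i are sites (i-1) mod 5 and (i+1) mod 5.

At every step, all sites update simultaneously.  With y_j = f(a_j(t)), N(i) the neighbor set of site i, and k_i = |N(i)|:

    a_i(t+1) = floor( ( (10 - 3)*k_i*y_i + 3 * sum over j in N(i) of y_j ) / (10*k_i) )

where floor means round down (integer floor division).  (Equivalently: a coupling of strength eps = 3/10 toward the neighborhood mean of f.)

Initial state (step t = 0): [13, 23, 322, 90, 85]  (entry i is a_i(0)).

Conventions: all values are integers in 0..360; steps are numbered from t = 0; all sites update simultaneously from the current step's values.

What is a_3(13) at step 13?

Simulating step by step:
t=0: [13, 23, 322, 90, 85]
t=1: [75, 91, 223, 264, 224]
t=2: [205, 232, 87, 65, 78]
t=3: [112, 71, 215, 210, 208]
t=4: [281, 210, 97, 88, 131]
t=5: [148, 125, 256, 277, 286]
t=6: [265, 290, 102, 105, 154]
t=7: [113, 162, 283, 305, 239]
t=8: [272, 234, 154, 156, 82]
t=9: [106, 65, 221, 252, 224]
t=10: [259, 192, 74, 40, 86]
t=11: [100, 142, 195, 156, 207]
t=12: [268, 271, 176, 211, 152]
t=13: [112, 106, 161, 129, 210]

Answer: a_3(13) = 129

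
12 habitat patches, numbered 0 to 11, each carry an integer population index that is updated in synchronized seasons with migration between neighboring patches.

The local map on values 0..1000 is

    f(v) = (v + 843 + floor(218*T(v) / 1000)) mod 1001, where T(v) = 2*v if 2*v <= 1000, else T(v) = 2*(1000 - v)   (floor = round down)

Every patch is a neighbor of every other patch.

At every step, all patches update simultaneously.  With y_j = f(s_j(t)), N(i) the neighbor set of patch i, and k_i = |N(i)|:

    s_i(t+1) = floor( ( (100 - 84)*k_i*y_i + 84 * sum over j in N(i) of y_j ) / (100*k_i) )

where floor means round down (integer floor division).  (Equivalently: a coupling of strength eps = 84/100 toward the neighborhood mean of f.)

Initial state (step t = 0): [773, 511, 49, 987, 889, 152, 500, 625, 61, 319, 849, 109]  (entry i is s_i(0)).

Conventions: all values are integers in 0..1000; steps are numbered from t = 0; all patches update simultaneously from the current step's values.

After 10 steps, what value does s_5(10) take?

Answer: s_5(10) = 637

Derivation:
t=0: [773, 511, 49, 987, 889, 152, 500, 625, 61, 319, 849, 109]
t=1: [673, 661, 690, 683, 679, 618, 660, 666, 691, 639, 677, 697]
t=2: [655, 654, 656, 655, 655, 652, 654, 654, 656, 653, 655, 656]
t=3: [646, 646, 646, 646, 646, 646, 646, 646, 646, 646, 646, 646]
t=4: [642, 642, 642, 642, 642, 642, 642, 642, 642, 642, 642, 642]
t=5: [640, 640, 640, 640, 640, 640, 640, 640, 640, 640, 640, 640]
t=6: [638, 638, 638, 638, 638, 638, 638, 638, 638, 638, 638, 638]
t=7: [637, 637, 637, 637, 637, 637, 637, 637, 637, 637, 637, 637]
t=8: [637, 637, 637, 637, 637, 637, 637, 637, 637, 637, 637, 637]
t=9: [637, 637, 637, 637, 637, 637, 637, 637, 637, 637, 637, 637]
t=10: [637, 637, 637, 637, 637, 637, 637, 637, 637, 637, 637, 637]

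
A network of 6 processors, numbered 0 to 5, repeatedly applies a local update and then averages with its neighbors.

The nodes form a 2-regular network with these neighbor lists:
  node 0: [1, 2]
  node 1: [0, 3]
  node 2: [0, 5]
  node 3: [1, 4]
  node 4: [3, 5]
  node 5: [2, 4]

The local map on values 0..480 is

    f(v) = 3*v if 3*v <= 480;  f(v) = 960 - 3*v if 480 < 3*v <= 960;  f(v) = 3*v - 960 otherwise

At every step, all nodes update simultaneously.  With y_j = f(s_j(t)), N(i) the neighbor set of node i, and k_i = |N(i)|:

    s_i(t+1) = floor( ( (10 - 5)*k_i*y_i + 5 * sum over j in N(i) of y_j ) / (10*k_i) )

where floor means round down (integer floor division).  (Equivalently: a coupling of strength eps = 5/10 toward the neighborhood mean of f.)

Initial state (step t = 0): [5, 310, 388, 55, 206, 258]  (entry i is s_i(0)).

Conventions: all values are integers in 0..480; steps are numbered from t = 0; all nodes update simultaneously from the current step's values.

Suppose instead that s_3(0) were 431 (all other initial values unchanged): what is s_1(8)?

Answer: s_1(8) = 83
Key observation: This trace re-runs the system from the modified initial state.

Derivation:
t=0: [5, 310, 388, 431, 206, 258]
t=1: [66, 102, 152, 259, 300, 229]
t=2: [289, 248, 345, 183, 144, 265]
t=3: [119, 234, 102, 367, 360, 209]
t=4: [319, 253, 325, 165, 178, 273]
t=5: [55, 217, 43, 389, 364, 180]
t=6: [192, 247, 210, 213, 222, 275]
t=7: [329, 285, 294, 288, 261, 223]
t=8: [59, 83, 118, 118, 185, 209]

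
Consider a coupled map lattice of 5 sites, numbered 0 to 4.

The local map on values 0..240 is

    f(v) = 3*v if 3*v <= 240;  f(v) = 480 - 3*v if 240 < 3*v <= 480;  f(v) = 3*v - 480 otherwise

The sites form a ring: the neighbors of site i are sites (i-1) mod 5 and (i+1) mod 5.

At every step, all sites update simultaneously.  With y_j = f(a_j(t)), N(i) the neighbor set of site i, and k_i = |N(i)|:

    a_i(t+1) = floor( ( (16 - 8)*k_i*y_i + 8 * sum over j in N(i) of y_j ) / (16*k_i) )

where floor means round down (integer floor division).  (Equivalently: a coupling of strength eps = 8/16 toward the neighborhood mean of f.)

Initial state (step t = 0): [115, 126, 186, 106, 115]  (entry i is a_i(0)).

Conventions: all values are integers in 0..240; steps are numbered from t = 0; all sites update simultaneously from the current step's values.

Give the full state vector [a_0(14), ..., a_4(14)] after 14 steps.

Answer: [199, 201, 210, 220, 211]

Derivation:
t=0: [115, 126, 186, 106, 115]
t=1: [126, 104, 105, 134, 141]
t=2: [107, 150, 144, 94, 73]
t=3: [141, 66, 81, 165, 198]
t=4: [106, 172, 171, 95, 75]
t=5: [146, 66, 74, 162, 201]
t=6: [101, 165, 162, 89, 73]
t=7: [147, 53, 60, 162, 207]
t=8: [94, 134, 131, 83, 81]
t=9: [177, 110, 120, 196, 225]
t=10: [111, 117, 124, 132, 137]
t=11: [123, 128, 107, 86, 92]
t=12: [130, 115, 159, 201, 185]
t=13: [97, 90, 66, 81, 90]
t=14: [199, 201, 210, 220, 211]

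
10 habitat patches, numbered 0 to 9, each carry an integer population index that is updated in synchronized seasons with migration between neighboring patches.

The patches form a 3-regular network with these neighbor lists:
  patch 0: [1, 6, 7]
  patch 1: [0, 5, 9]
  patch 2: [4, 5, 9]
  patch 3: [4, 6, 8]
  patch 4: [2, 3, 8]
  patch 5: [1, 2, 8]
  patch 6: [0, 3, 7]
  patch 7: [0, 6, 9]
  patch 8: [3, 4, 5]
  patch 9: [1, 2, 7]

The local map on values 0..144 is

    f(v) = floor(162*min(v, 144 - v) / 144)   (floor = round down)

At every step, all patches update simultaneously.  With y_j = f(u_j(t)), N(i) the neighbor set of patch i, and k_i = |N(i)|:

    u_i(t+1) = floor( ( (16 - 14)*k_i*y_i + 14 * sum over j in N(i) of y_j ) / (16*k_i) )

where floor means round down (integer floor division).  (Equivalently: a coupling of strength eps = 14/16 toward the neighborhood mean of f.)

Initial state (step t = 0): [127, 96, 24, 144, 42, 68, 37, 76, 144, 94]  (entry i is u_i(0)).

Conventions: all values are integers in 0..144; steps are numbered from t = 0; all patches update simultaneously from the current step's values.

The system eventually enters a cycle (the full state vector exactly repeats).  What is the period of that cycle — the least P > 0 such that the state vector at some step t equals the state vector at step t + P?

Simulating step by step:
t=0: [127, 96, 24, 144, 42, 68, 37, 76, 144, 94]
t=1: [52, 50, 55, 25, 13, 33, 32, 43, 35, 52]
t=2: [48, 51, 39, 29, 39, 50, 43, 50, 27, 55]
t=3: [53, 57, 52, 39, 36, 44, 47, 54, 41, 53]
t=4: [58, 56, 50, 45, 47, 55, 53, 57, 44, 60]
t=5: [62, 64, 59, 52, 51, 56, 59, 63, 53, 61]
t=6: [69, 67, 63, 60, 60, 65, 65, 67, 59, 69]
t=7: [74, 75, 72, 68, 67, 70, 73, 75, 68, 73]
t=8: [77, 78, 77, 76, 77, 78, 77, 78, 76, 78]
t=9: [74, 74, 74, 75, 75, 74, 75, 74, 75, 74]
t=10: [77, 78, 77, 77, 77, 77, 77, 77, 77, 78]
t=11: [74, 74, 74, 75, 75, 74, 75, 74, 75, 74]

Answer: 2
Key observation: The state at step 9, [74, 74, 74, 75, 75, 74, 75, 74, 75, 74], reappears at step 11 — and no state repeats earlier — so the cycle the system enters has period 2.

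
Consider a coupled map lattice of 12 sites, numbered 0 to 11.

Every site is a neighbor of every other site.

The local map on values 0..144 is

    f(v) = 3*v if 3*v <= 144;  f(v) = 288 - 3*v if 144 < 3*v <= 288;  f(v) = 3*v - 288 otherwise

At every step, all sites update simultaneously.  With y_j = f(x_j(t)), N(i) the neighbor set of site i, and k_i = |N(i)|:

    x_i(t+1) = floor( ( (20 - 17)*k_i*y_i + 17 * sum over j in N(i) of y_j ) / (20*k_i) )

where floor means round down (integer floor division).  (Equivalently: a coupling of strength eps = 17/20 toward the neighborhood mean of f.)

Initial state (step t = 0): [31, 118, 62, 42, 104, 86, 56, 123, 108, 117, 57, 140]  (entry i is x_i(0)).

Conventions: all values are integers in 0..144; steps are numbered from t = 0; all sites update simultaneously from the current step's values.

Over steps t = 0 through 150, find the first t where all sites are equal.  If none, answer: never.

Simulating step by step:
t=0: [31, 118, 62, 42, 104, 86, 56, 123, 108, 117, 57, 140]  (not all equal)
t=1: [83, 81, 83, 85, 78, 78, 85, 82, 79, 81, 85, 86]  (not all equal)
t=2: [41, 41, 41, 40, 42, 42, 40, 41, 42, 41, 40, 40]  (not all equal)
t=3: [122, 122, 122, 122, 122, 122, 122, 122, 122, 122, 122, 122]  (all equal)

Answer: 3
Key observation: Synchronization is absorbing here: once all sites are equal they stay equal, and step 3 is the first all-equal step.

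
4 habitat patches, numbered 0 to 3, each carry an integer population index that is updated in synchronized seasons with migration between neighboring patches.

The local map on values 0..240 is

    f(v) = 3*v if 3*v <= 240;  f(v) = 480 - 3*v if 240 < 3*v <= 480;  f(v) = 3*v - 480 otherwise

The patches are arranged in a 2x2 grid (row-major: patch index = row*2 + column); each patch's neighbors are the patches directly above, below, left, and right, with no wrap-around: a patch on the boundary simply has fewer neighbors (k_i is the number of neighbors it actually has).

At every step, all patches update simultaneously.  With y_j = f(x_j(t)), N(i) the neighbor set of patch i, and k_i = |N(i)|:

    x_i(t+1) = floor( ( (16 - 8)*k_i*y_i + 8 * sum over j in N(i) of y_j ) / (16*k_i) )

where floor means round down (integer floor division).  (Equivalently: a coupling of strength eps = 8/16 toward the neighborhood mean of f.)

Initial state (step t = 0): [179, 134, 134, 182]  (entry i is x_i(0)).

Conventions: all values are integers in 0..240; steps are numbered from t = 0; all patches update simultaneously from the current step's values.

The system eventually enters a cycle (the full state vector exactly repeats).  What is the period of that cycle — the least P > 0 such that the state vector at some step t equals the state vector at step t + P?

Answer: 2
Key observation: The state at step 94, [168, 120, 120, 72], reappears at step 96 — and no state repeats earlier — so the cycle the system enters has period 2.

Derivation:
t=0: [179, 134, 134, 182]
t=1: [67, 69, 69, 72]
t=2: [204, 207, 207, 211]
t=3: [136, 141, 141, 147]
t=4: [64, 56, 56, 48]
t=5: [180, 168, 168, 156]
t=6: [42, 30, 30, 18]
t=7: [108, 90, 90, 72]
t=8: [183, 198, 198, 213]
t=9: [91, 114, 114, 136]
t=10: [172, 138, 138, 105]
t=11: [51, 83, 83, 115]
t=12: [192, 187, 187, 183]
t=13: [88, 81, 81, 75]
t=14: [226, 228, 228, 231]
t=15: [201, 204, 204, 208]
t=16: [127, 132, 132, 138]
t=17: [91, 83, 83, 75]
t=18: [219, 223, 223, 228]
t=19: [183, 189, 189, 196]
t=20: [78, 87, 87, 97]
t=21: [226, 215, 215, 204]
t=22: [181, 165, 165, 148]
t=23: [39, 32, 32, 25]
t=24: [106, 96, 96, 85]
t=25: [177, 192, 192, 208]
t=26: [73, 96, 96, 120]
t=27: [205, 180, 180, 156]
t=28: [97, 66, 66, 36]
t=29: [193, 173, 173, 153]
t=30: [69, 49, 49, 30]
t=31: [177, 147, 147, 118]
t=32: [45, 63, 63, 82]
t=33: [162, 186, 186, 211]
t=34: [42, 78, 78, 115]
t=35: [180, 182, 182, 184]
t=36: [63, 66, 66, 69]
t=37: [193, 198, 198, 202]
t=38: [106, 113, 113, 120]
t=39: [151, 141, 141, 130]
t=40: [42, 57, 57, 73]
t=41: [148, 171, 171, 195]
t=42: [34, 51, 51, 69]
t=43: [127, 153, 153, 180]
t=44: [60, 50, 50, 40]
t=45: [165, 150, 150, 135]
t=46: [22, 37, 37, 52]
t=47: [88, 111, 111, 133]
t=48: [181, 147, 147, 114]
t=49: [51, 69, 69, 88]
t=50: [180, 195, 195, 211]
t=51: [82, 105, 105, 129]
t=52: [199, 164, 164, 129]
t=53: [64, 58, 58, 52]
t=54: [183, 174, 174, 165]
t=55: [55, 42, 42, 28]
t=56: [145, 125, 125, 105]
t=57: [75, 105, 105, 135]
t=58: [195, 157, 157, 120]
t=59: [57, 60, 60, 64]
t=60: [175, 180, 180, 186]
t=61: [52, 60, 60, 69]
t=62: [168, 180, 180, 193]
t=63: [42, 60, 60, 79]
t=64: [153, 180, 180, 208]
t=65: [40, 71, 71, 102]
t=66: [166, 180, 180, 193]
t=67: [39, 59, 59, 79]
t=68: [147, 177, 177, 207]
t=69: [45, 70, 70, 96]
t=70: [172, 186, 186, 201]
t=71: [57, 78, 78, 100]
t=72: [202, 204, 204, 207]
t=73: [129, 132, 132, 136]
t=74: [88, 83, 83, 78]
t=75: [223, 228, 228, 232]
t=76: [196, 203, 203, 210]
t=77: [118, 129, 129, 139]
t=78: [109, 93, 93, 78]
t=79: [177, 197, 197, 217]
t=80: [81, 111, 111, 141]
t=81: [192, 147, 147, 102]
t=82: [67, 87, 87, 106]
t=83: [210, 200, 200, 190]
t=84: [135, 120, 120, 105]
t=85: [97, 120, 120, 142]
t=86: [154, 120, 120, 87]
t=87: [69, 119, 119, 169]
t=88: [165, 120, 120, 75]
t=89: [67, 120, 120, 172]
t=90: [160, 119, 119, 78]
t=91: [61, 120, 120, 178]
t=92: [151, 119, 119, 87]
t=93: [75, 123, 123, 171]
t=94: [168, 120, 120, 72]
t=95: [72, 120, 120, 168]
t=96: [168, 120, 120, 72]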